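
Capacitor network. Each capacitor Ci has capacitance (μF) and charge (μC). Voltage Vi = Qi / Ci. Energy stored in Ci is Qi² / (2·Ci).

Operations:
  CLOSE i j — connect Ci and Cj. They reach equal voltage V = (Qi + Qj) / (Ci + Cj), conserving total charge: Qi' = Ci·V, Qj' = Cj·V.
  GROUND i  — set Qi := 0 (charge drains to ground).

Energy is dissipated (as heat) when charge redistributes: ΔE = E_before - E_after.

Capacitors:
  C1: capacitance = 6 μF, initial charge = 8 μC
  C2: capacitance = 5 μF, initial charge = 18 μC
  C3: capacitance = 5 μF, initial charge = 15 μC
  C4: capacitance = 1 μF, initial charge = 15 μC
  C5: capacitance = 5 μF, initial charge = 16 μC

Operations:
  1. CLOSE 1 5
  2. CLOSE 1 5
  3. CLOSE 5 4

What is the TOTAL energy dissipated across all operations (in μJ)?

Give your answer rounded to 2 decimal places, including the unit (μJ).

Initial: C1(6μF, Q=8μC, V=1.33V), C2(5μF, Q=18μC, V=3.60V), C3(5μF, Q=15μC, V=3.00V), C4(1μF, Q=15μC, V=15.00V), C5(5μF, Q=16μC, V=3.20V)
Op 1: CLOSE 1-5: Q_total=24.00, C_total=11.00, V=2.18; Q1=13.09, Q5=10.91; dissipated=4.752
Op 2: CLOSE 1-5: Q_total=24.00, C_total=11.00, V=2.18; Q1=13.09, Q5=10.91; dissipated=0.000
Op 3: CLOSE 5-4: Q_total=25.91, C_total=6.00, V=4.32; Q5=21.59, Q4=4.32; dissipated=68.461
Total dissipated: 73.212 μJ

Answer: 73.21 μJ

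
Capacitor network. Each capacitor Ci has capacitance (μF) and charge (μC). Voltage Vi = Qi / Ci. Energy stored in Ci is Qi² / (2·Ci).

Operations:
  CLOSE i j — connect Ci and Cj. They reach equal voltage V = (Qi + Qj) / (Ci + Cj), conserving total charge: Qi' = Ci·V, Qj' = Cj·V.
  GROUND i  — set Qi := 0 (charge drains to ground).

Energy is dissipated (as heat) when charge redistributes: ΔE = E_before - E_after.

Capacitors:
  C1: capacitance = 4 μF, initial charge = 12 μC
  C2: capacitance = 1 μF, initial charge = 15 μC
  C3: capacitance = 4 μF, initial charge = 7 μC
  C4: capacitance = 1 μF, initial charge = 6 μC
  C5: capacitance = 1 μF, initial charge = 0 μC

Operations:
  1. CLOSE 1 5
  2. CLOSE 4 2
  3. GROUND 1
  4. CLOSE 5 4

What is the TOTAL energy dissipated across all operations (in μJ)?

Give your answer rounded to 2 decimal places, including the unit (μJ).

Answer: 51.77 μJ

Derivation:
Initial: C1(4μF, Q=12μC, V=3.00V), C2(1μF, Q=15μC, V=15.00V), C3(4μF, Q=7μC, V=1.75V), C4(1μF, Q=6μC, V=6.00V), C5(1μF, Q=0μC, V=0.00V)
Op 1: CLOSE 1-5: Q_total=12.00, C_total=5.00, V=2.40; Q1=9.60, Q5=2.40; dissipated=3.600
Op 2: CLOSE 4-2: Q_total=21.00, C_total=2.00, V=10.50; Q4=10.50, Q2=10.50; dissipated=20.250
Op 3: GROUND 1: Q1=0; energy lost=11.520
Op 4: CLOSE 5-4: Q_total=12.90, C_total=2.00, V=6.45; Q5=6.45, Q4=6.45; dissipated=16.402
Total dissipated: 51.773 μJ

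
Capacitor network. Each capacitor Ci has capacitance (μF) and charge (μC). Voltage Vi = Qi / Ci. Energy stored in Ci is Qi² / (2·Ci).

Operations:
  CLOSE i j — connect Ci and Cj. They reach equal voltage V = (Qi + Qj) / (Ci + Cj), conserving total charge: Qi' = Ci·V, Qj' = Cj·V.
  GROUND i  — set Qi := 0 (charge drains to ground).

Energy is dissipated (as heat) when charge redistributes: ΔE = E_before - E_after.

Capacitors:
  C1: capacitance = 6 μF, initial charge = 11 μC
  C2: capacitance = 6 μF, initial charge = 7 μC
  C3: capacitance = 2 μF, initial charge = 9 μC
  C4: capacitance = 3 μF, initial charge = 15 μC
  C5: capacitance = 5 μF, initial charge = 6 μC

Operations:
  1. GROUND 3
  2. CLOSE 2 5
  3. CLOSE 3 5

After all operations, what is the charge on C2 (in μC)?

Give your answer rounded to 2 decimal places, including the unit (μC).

Initial: C1(6μF, Q=11μC, V=1.83V), C2(6μF, Q=7μC, V=1.17V), C3(2μF, Q=9μC, V=4.50V), C4(3μF, Q=15μC, V=5.00V), C5(5μF, Q=6μC, V=1.20V)
Op 1: GROUND 3: Q3=0; energy lost=20.250
Op 2: CLOSE 2-5: Q_total=13.00, C_total=11.00, V=1.18; Q2=7.09, Q5=5.91; dissipated=0.002
Op 3: CLOSE 3-5: Q_total=5.91, C_total=7.00, V=0.84; Q3=1.69, Q5=4.22; dissipated=0.998
Final charges: Q1=11.00, Q2=7.09, Q3=1.69, Q4=15.00, Q5=4.22

Answer: 7.09 μC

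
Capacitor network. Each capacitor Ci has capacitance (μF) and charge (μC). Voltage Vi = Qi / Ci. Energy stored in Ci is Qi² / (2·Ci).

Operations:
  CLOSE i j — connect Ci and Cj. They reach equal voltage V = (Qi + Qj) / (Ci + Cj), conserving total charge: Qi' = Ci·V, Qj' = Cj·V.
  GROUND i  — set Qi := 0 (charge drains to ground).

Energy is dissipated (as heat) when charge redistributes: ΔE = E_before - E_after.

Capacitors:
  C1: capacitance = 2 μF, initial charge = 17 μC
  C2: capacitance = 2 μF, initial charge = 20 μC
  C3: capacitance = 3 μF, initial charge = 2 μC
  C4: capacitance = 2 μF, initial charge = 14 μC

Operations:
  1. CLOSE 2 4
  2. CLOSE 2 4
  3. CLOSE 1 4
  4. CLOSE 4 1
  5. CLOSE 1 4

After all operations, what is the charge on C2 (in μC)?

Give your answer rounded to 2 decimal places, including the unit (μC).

Answer: 17.00 μC

Derivation:
Initial: C1(2μF, Q=17μC, V=8.50V), C2(2μF, Q=20μC, V=10.00V), C3(3μF, Q=2μC, V=0.67V), C4(2μF, Q=14μC, V=7.00V)
Op 1: CLOSE 2-4: Q_total=34.00, C_total=4.00, V=8.50; Q2=17.00, Q4=17.00; dissipated=4.500
Op 2: CLOSE 2-4: Q_total=34.00, C_total=4.00, V=8.50; Q2=17.00, Q4=17.00; dissipated=0.000
Op 3: CLOSE 1-4: Q_total=34.00, C_total=4.00, V=8.50; Q1=17.00, Q4=17.00; dissipated=0.000
Op 4: CLOSE 4-1: Q_total=34.00, C_total=4.00, V=8.50; Q4=17.00, Q1=17.00; dissipated=0.000
Op 5: CLOSE 1-4: Q_total=34.00, C_total=4.00, V=8.50; Q1=17.00, Q4=17.00; dissipated=0.000
Final charges: Q1=17.00, Q2=17.00, Q3=2.00, Q4=17.00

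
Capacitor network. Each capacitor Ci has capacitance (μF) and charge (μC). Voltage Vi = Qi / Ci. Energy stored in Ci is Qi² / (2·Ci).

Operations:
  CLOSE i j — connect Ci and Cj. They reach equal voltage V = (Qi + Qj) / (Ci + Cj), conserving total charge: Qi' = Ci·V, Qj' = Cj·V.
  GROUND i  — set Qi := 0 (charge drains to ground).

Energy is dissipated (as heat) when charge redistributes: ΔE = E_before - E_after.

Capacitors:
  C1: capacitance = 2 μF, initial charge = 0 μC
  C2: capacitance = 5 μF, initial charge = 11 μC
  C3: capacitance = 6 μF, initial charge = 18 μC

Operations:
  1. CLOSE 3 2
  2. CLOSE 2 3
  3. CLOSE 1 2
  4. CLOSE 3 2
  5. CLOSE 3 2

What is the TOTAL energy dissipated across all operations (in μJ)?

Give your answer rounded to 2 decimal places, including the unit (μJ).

Initial: C1(2μF, Q=0μC, V=0.00V), C2(5μF, Q=11μC, V=2.20V), C3(6μF, Q=18μC, V=3.00V)
Op 1: CLOSE 3-2: Q_total=29.00, C_total=11.00, V=2.64; Q3=15.82, Q2=13.18; dissipated=0.873
Op 2: CLOSE 2-3: Q_total=29.00, C_total=11.00, V=2.64; Q2=13.18, Q3=15.82; dissipated=0.000
Op 3: CLOSE 1-2: Q_total=13.18, C_total=7.00, V=1.88; Q1=3.77, Q2=9.42; dissipated=4.965
Op 4: CLOSE 3-2: Q_total=25.23, C_total=11.00, V=2.29; Q3=13.76, Q2=11.47; dissipated=0.774
Op 5: CLOSE 3-2: Q_total=25.23, C_total=11.00, V=2.29; Q3=13.76, Q2=11.47; dissipated=0.000
Total dissipated: 6.611 μJ

Answer: 6.61 μJ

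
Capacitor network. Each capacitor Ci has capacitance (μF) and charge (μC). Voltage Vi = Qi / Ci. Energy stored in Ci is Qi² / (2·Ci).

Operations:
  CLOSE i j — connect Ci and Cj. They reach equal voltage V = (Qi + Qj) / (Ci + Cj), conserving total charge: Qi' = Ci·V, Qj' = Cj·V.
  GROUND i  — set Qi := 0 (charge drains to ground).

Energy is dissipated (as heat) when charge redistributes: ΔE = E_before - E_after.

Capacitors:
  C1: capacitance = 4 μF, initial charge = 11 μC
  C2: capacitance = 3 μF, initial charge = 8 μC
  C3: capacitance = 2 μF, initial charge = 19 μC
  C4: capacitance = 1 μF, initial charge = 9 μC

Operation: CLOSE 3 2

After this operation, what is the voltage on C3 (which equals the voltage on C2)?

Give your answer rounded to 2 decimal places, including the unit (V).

Initial: C1(4μF, Q=11μC, V=2.75V), C2(3μF, Q=8μC, V=2.67V), C3(2μF, Q=19μC, V=9.50V), C4(1μF, Q=9μC, V=9.00V)
Op 1: CLOSE 3-2: Q_total=27.00, C_total=5.00, V=5.40; Q3=10.80, Q2=16.20; dissipated=28.017

Answer: 5.40 V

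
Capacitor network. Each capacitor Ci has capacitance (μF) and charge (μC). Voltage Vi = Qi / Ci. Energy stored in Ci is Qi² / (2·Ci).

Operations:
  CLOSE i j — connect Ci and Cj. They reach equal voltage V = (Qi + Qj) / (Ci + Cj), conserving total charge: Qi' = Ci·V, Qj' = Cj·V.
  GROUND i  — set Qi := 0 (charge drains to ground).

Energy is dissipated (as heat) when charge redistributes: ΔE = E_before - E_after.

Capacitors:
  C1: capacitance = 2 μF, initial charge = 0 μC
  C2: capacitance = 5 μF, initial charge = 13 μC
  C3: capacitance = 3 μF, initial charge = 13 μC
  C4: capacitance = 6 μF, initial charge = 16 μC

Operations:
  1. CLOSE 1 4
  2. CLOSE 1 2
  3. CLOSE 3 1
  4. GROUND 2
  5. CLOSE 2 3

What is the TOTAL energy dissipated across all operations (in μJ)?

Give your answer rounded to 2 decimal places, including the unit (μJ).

Answer: 34.47 μJ

Derivation:
Initial: C1(2μF, Q=0μC, V=0.00V), C2(5μF, Q=13μC, V=2.60V), C3(3μF, Q=13μC, V=4.33V), C4(6μF, Q=16μC, V=2.67V)
Op 1: CLOSE 1-4: Q_total=16.00, C_total=8.00, V=2.00; Q1=4.00, Q4=12.00; dissipated=5.333
Op 2: CLOSE 1-2: Q_total=17.00, C_total=7.00, V=2.43; Q1=4.86, Q2=12.14; dissipated=0.257
Op 3: CLOSE 3-1: Q_total=17.86, C_total=5.00, V=3.57; Q3=10.71, Q1=7.14; dissipated=2.177
Op 4: GROUND 2: Q2=0; energy lost=14.745
Op 5: CLOSE 2-3: Q_total=10.71, C_total=8.00, V=1.34; Q2=6.70, Q3=4.02; dissipated=11.958
Total dissipated: 34.470 μJ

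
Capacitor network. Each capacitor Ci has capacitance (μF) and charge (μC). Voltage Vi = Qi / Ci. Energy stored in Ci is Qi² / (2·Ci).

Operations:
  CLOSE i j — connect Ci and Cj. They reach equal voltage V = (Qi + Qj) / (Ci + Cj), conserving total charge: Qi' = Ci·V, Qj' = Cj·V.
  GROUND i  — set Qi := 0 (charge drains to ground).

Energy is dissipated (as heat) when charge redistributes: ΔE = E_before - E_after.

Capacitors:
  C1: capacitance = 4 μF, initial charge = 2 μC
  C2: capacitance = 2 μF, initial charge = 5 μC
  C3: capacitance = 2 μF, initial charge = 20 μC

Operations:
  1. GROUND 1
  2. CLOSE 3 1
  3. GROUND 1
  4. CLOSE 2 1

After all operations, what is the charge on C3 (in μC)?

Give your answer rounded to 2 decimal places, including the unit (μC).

Initial: C1(4μF, Q=2μC, V=0.50V), C2(2μF, Q=5μC, V=2.50V), C3(2μF, Q=20μC, V=10.00V)
Op 1: GROUND 1: Q1=0; energy lost=0.500
Op 2: CLOSE 3-1: Q_total=20.00, C_total=6.00, V=3.33; Q3=6.67, Q1=13.33; dissipated=66.667
Op 3: GROUND 1: Q1=0; energy lost=22.222
Op 4: CLOSE 2-1: Q_total=5.00, C_total=6.00, V=0.83; Q2=1.67, Q1=3.33; dissipated=4.167
Final charges: Q1=3.33, Q2=1.67, Q3=6.67

Answer: 6.67 μC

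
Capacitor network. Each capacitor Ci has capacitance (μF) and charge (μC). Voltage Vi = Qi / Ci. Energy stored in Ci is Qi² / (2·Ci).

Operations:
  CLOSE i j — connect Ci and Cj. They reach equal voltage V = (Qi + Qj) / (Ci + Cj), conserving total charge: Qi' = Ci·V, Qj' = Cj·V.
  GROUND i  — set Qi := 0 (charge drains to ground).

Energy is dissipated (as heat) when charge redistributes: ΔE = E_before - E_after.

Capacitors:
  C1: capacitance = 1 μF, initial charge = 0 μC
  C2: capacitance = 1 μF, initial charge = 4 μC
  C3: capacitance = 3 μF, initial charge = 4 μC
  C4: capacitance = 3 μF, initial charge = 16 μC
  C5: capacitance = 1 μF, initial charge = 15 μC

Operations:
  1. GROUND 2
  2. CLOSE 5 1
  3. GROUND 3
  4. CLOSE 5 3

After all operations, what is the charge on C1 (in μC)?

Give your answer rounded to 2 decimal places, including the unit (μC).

Answer: 7.50 μC

Derivation:
Initial: C1(1μF, Q=0μC, V=0.00V), C2(1μF, Q=4μC, V=4.00V), C3(3μF, Q=4μC, V=1.33V), C4(3μF, Q=16μC, V=5.33V), C5(1μF, Q=15μC, V=15.00V)
Op 1: GROUND 2: Q2=0; energy lost=8.000
Op 2: CLOSE 5-1: Q_total=15.00, C_total=2.00, V=7.50; Q5=7.50, Q1=7.50; dissipated=56.250
Op 3: GROUND 3: Q3=0; energy lost=2.667
Op 4: CLOSE 5-3: Q_total=7.50, C_total=4.00, V=1.88; Q5=1.88, Q3=5.62; dissipated=21.094
Final charges: Q1=7.50, Q2=0.00, Q3=5.62, Q4=16.00, Q5=1.88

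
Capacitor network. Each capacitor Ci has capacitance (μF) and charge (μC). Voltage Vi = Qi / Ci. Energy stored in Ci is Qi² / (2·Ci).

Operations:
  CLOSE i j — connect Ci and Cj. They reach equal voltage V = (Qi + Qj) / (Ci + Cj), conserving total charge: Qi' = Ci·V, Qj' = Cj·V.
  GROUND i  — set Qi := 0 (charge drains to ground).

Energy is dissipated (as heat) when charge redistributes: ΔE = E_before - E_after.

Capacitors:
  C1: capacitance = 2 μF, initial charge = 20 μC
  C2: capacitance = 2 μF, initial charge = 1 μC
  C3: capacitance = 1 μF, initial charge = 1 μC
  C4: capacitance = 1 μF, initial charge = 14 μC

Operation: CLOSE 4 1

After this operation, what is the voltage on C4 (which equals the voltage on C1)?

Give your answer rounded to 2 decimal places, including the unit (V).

Answer: 11.33 V

Derivation:
Initial: C1(2μF, Q=20μC, V=10.00V), C2(2μF, Q=1μC, V=0.50V), C3(1μF, Q=1μC, V=1.00V), C4(1μF, Q=14μC, V=14.00V)
Op 1: CLOSE 4-1: Q_total=34.00, C_total=3.00, V=11.33; Q4=11.33, Q1=22.67; dissipated=5.333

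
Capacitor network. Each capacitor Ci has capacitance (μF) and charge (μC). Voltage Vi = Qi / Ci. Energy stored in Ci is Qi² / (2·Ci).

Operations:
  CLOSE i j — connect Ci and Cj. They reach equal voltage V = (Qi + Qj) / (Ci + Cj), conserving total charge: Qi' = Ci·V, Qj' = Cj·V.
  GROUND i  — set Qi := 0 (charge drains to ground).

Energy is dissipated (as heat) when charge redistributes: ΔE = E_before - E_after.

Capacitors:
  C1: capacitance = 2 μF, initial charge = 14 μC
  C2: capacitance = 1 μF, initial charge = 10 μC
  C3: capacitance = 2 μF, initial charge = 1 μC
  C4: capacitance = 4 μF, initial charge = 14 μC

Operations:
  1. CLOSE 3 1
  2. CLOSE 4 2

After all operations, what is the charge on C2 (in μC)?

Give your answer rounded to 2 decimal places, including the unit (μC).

Answer: 4.80 μC

Derivation:
Initial: C1(2μF, Q=14μC, V=7.00V), C2(1μF, Q=10μC, V=10.00V), C3(2μF, Q=1μC, V=0.50V), C4(4μF, Q=14μC, V=3.50V)
Op 1: CLOSE 3-1: Q_total=15.00, C_total=4.00, V=3.75; Q3=7.50, Q1=7.50; dissipated=21.125
Op 2: CLOSE 4-2: Q_total=24.00, C_total=5.00, V=4.80; Q4=19.20, Q2=4.80; dissipated=16.900
Final charges: Q1=7.50, Q2=4.80, Q3=7.50, Q4=19.20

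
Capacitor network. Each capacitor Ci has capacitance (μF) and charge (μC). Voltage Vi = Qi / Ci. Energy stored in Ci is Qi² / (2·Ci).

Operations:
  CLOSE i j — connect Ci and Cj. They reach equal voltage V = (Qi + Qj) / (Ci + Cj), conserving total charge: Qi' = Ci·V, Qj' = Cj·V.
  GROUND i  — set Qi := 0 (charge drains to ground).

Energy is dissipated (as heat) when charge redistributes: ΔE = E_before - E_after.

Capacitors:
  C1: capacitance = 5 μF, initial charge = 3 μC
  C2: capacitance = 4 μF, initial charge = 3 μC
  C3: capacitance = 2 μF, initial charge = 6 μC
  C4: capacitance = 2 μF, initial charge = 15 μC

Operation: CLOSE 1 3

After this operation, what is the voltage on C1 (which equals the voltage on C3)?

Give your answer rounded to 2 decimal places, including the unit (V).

Answer: 1.29 V

Derivation:
Initial: C1(5μF, Q=3μC, V=0.60V), C2(4μF, Q=3μC, V=0.75V), C3(2μF, Q=6μC, V=3.00V), C4(2μF, Q=15μC, V=7.50V)
Op 1: CLOSE 1-3: Q_total=9.00, C_total=7.00, V=1.29; Q1=6.43, Q3=2.57; dissipated=4.114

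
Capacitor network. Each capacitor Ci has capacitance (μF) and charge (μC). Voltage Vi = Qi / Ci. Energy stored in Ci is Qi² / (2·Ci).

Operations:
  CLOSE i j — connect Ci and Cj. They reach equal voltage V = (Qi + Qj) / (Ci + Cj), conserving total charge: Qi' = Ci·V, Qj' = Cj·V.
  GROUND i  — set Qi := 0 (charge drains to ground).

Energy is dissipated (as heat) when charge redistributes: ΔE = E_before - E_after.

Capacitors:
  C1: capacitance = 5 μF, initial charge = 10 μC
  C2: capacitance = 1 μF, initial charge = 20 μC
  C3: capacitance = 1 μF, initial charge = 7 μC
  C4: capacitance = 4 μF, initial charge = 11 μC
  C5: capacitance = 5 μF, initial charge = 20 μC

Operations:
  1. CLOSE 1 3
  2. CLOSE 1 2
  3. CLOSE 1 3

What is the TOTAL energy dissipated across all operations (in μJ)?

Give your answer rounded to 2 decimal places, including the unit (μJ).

Answer: 136.62 μJ

Derivation:
Initial: C1(5μF, Q=10μC, V=2.00V), C2(1μF, Q=20μC, V=20.00V), C3(1μF, Q=7μC, V=7.00V), C4(4μF, Q=11μC, V=2.75V), C5(5μF, Q=20μC, V=4.00V)
Op 1: CLOSE 1-3: Q_total=17.00, C_total=6.00, V=2.83; Q1=14.17, Q3=2.83; dissipated=10.417
Op 2: CLOSE 1-2: Q_total=34.17, C_total=6.00, V=5.69; Q1=28.47, Q2=5.69; dissipated=122.789
Op 3: CLOSE 1-3: Q_total=31.31, C_total=6.00, V=5.22; Q1=26.09, Q3=5.22; dissipated=3.411
Total dissipated: 136.617 μJ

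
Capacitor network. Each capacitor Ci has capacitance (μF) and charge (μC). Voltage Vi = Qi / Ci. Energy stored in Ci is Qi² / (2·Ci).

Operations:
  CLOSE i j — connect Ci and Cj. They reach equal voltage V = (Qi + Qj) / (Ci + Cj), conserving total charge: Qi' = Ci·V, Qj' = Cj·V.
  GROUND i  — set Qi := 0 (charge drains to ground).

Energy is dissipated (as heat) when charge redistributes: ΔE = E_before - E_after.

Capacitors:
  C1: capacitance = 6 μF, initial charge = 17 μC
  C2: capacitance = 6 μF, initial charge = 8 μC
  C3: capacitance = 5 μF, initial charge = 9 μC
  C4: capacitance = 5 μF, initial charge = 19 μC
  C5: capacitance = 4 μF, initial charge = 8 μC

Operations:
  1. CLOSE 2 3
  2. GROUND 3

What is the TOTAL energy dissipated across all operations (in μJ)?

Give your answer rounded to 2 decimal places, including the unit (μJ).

Answer: 6.27 μJ

Derivation:
Initial: C1(6μF, Q=17μC, V=2.83V), C2(6μF, Q=8μC, V=1.33V), C3(5μF, Q=9μC, V=1.80V), C4(5μF, Q=19μC, V=3.80V), C5(4μF, Q=8μC, V=2.00V)
Op 1: CLOSE 2-3: Q_total=17.00, C_total=11.00, V=1.55; Q2=9.27, Q3=7.73; dissipated=0.297
Op 2: GROUND 3: Q3=0; energy lost=5.971
Total dissipated: 6.268 μJ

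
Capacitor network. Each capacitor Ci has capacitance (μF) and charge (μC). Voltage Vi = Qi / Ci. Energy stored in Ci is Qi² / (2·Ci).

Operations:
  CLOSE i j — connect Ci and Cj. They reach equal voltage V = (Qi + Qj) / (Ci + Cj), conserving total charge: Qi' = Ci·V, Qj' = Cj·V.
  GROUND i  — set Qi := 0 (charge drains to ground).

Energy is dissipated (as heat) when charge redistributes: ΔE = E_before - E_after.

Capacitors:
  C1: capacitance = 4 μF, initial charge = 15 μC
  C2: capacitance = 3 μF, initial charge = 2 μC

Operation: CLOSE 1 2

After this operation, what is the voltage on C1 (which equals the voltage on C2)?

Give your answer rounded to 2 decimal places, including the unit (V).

Initial: C1(4μF, Q=15μC, V=3.75V), C2(3μF, Q=2μC, V=0.67V)
Op 1: CLOSE 1-2: Q_total=17.00, C_total=7.00, V=2.43; Q1=9.71, Q2=7.29; dissipated=8.149

Answer: 2.43 V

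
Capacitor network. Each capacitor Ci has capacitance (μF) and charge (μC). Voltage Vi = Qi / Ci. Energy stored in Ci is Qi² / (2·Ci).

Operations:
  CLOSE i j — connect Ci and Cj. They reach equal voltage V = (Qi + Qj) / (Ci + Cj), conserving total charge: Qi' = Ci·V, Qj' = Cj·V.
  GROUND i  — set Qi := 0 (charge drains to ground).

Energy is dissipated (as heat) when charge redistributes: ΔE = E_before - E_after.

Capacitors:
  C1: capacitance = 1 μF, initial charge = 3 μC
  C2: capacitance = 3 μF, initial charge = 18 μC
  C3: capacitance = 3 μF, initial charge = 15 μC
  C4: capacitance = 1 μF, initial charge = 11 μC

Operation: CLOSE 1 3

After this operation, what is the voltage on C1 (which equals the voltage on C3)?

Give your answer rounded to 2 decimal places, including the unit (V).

Answer: 4.50 V

Derivation:
Initial: C1(1μF, Q=3μC, V=3.00V), C2(3μF, Q=18μC, V=6.00V), C3(3μF, Q=15μC, V=5.00V), C4(1μF, Q=11μC, V=11.00V)
Op 1: CLOSE 1-3: Q_total=18.00, C_total=4.00, V=4.50; Q1=4.50, Q3=13.50; dissipated=1.500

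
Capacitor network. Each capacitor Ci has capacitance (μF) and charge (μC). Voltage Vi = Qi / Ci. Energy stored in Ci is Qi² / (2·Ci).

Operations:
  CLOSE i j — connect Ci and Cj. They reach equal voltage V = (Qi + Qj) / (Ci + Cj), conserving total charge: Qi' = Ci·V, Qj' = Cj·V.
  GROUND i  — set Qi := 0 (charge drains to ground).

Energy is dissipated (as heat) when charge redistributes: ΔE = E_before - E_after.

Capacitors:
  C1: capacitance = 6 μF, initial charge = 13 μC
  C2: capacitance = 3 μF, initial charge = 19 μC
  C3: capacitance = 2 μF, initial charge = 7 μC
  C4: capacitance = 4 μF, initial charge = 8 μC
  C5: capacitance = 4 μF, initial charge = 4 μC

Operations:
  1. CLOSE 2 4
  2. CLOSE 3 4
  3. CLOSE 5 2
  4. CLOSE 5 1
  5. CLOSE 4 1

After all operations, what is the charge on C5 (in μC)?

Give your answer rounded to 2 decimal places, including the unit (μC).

Answer: 8.76 μC

Derivation:
Initial: C1(6μF, Q=13μC, V=2.17V), C2(3μF, Q=19μC, V=6.33V), C3(2μF, Q=7μC, V=3.50V), C4(4μF, Q=8μC, V=2.00V), C5(4μF, Q=4μC, V=1.00V)
Op 1: CLOSE 2-4: Q_total=27.00, C_total=7.00, V=3.86; Q2=11.57, Q4=15.43; dissipated=16.095
Op 2: CLOSE 3-4: Q_total=22.43, C_total=6.00, V=3.74; Q3=7.48, Q4=14.95; dissipated=0.085
Op 3: CLOSE 5-2: Q_total=15.57, C_total=7.00, V=2.22; Q5=8.90, Q2=6.67; dissipated=6.997
Op 4: CLOSE 5-1: Q_total=21.90, C_total=10.00, V=2.19; Q5=8.76, Q1=13.14; dissipated=0.004
Op 5: CLOSE 4-1: Q_total=28.09, C_total=10.00, V=2.81; Q4=11.24, Q1=16.85; dissipated=2.877
Final charges: Q1=16.85, Q2=6.67, Q3=7.48, Q4=11.24, Q5=8.76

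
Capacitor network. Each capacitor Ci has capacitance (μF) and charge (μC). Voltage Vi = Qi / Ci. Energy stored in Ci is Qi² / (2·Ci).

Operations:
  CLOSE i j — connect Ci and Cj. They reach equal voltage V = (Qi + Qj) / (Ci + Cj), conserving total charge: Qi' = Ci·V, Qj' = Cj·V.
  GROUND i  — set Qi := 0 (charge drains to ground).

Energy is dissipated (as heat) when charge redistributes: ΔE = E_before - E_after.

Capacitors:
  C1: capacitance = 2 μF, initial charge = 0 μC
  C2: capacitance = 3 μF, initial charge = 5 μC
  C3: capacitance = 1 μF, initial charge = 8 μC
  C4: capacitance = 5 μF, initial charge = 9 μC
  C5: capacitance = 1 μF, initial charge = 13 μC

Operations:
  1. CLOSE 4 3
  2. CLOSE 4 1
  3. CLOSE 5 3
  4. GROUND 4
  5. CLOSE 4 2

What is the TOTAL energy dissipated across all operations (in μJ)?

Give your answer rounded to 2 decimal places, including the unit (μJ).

Initial: C1(2μF, Q=0μC, V=0.00V), C2(3μF, Q=5μC, V=1.67V), C3(1μF, Q=8μC, V=8.00V), C4(5μF, Q=9μC, V=1.80V), C5(1μF, Q=13μC, V=13.00V)
Op 1: CLOSE 4-3: Q_total=17.00, C_total=6.00, V=2.83; Q4=14.17, Q3=2.83; dissipated=16.017
Op 2: CLOSE 4-1: Q_total=14.17, C_total=7.00, V=2.02; Q4=10.12, Q1=4.05; dissipated=5.734
Op 3: CLOSE 5-3: Q_total=15.83, C_total=2.00, V=7.92; Q5=7.92, Q3=7.92; dissipated=25.840
Op 4: GROUND 4: Q4=0; energy lost=10.240
Op 5: CLOSE 4-2: Q_total=5.00, C_total=8.00, V=0.62; Q4=3.12, Q2=1.88; dissipated=2.604
Total dissipated: 60.435 μJ

Answer: 60.43 μJ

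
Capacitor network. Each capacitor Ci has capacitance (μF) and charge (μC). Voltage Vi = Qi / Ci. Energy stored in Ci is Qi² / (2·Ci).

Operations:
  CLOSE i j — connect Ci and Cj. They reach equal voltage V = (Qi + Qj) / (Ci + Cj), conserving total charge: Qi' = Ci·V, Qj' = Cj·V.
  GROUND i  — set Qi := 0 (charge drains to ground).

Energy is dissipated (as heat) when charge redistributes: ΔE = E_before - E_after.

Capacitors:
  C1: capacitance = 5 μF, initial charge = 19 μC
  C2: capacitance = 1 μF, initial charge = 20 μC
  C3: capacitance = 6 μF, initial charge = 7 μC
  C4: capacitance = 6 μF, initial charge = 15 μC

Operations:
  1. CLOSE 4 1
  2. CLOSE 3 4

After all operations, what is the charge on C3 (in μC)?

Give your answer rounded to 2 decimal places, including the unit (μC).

Answer: 12.77 μC

Derivation:
Initial: C1(5μF, Q=19μC, V=3.80V), C2(1μF, Q=20μC, V=20.00V), C3(6μF, Q=7μC, V=1.17V), C4(6μF, Q=15μC, V=2.50V)
Op 1: CLOSE 4-1: Q_total=34.00, C_total=11.00, V=3.09; Q4=18.55, Q1=15.45; dissipated=2.305
Op 2: CLOSE 3-4: Q_total=25.55, C_total=12.00, V=2.13; Q3=12.77, Q4=12.77; dissipated=5.554
Final charges: Q1=15.45, Q2=20.00, Q3=12.77, Q4=12.77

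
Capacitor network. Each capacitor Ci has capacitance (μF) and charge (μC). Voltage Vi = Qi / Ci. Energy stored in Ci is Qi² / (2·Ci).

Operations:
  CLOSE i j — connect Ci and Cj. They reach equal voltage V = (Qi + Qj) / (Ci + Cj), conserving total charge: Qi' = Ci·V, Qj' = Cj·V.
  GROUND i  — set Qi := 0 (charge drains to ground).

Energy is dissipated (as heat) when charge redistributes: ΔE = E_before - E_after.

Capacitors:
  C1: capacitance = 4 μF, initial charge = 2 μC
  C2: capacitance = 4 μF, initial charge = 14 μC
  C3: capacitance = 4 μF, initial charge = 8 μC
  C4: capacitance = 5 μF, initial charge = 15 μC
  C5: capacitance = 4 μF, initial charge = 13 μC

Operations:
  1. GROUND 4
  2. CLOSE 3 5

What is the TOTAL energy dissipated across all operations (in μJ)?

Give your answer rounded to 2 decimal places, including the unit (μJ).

Answer: 24.06 μJ

Derivation:
Initial: C1(4μF, Q=2μC, V=0.50V), C2(4μF, Q=14μC, V=3.50V), C3(4μF, Q=8μC, V=2.00V), C4(5μF, Q=15μC, V=3.00V), C5(4μF, Q=13μC, V=3.25V)
Op 1: GROUND 4: Q4=0; energy lost=22.500
Op 2: CLOSE 3-5: Q_total=21.00, C_total=8.00, V=2.62; Q3=10.50, Q5=10.50; dissipated=1.562
Total dissipated: 24.062 μJ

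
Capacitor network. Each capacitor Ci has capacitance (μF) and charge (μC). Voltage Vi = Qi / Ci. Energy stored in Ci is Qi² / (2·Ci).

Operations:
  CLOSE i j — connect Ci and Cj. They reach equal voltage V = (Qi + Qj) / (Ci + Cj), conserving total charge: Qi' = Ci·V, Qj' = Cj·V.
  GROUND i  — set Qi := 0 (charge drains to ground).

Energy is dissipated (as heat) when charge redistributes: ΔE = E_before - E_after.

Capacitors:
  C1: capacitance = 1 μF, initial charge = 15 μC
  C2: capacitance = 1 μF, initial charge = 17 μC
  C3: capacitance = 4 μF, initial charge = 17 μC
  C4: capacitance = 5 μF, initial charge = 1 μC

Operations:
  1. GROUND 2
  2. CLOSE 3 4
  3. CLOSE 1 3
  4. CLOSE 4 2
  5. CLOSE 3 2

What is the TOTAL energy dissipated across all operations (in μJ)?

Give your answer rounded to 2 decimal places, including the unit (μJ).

Initial: C1(1μF, Q=15μC, V=15.00V), C2(1μF, Q=17μC, V=17.00V), C3(4μF, Q=17μC, V=4.25V), C4(5μF, Q=1μC, V=0.20V)
Op 1: GROUND 2: Q2=0; energy lost=144.500
Op 2: CLOSE 3-4: Q_total=18.00, C_total=9.00, V=2.00; Q3=8.00, Q4=10.00; dissipated=18.225
Op 3: CLOSE 1-3: Q_total=23.00, C_total=5.00, V=4.60; Q1=4.60, Q3=18.40; dissipated=67.600
Op 4: CLOSE 4-2: Q_total=10.00, C_total=6.00, V=1.67; Q4=8.33, Q2=1.67; dissipated=1.667
Op 5: CLOSE 3-2: Q_total=20.07, C_total=5.00, V=4.01; Q3=16.05, Q2=4.01; dissipated=3.442
Total dissipated: 235.433 μJ

Answer: 235.43 μJ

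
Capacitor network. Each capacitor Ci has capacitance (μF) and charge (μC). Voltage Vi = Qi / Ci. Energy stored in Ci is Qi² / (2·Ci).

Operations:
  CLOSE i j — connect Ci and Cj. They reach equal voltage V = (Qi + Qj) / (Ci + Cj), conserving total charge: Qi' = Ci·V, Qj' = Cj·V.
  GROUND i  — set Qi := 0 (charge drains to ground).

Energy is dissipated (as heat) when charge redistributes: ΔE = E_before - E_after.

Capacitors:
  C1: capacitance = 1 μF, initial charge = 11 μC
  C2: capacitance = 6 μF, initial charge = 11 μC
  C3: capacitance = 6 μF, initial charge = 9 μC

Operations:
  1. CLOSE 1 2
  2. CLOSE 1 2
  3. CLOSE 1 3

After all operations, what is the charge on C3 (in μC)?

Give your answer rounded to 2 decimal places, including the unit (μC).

Initial: C1(1μF, Q=11μC, V=11.00V), C2(6μF, Q=11μC, V=1.83V), C3(6μF, Q=9μC, V=1.50V)
Op 1: CLOSE 1-2: Q_total=22.00, C_total=7.00, V=3.14; Q1=3.14, Q2=18.86; dissipated=36.012
Op 2: CLOSE 1-2: Q_total=22.00, C_total=7.00, V=3.14; Q1=3.14, Q2=18.86; dissipated=0.000
Op 3: CLOSE 1-3: Q_total=12.14, C_total=7.00, V=1.73; Q1=1.73, Q3=10.41; dissipated=1.157
Final charges: Q1=1.73, Q2=18.86, Q3=10.41

Answer: 10.41 μC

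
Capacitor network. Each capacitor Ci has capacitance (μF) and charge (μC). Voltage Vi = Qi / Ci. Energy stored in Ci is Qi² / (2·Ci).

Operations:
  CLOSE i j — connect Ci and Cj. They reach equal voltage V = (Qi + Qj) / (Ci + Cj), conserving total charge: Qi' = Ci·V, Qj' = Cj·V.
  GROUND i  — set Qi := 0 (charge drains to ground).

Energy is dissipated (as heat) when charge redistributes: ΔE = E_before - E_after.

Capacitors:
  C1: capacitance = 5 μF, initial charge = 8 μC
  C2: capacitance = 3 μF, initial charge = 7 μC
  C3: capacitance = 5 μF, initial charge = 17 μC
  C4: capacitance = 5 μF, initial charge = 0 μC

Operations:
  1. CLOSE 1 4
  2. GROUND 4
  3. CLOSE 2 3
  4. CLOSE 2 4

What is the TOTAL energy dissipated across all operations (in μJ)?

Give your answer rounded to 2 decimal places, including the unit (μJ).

Initial: C1(5μF, Q=8μC, V=1.60V), C2(3μF, Q=7μC, V=2.33V), C3(5μF, Q=17μC, V=3.40V), C4(5μF, Q=0μC, V=0.00V)
Op 1: CLOSE 1-4: Q_total=8.00, C_total=10.00, V=0.80; Q1=4.00, Q4=4.00; dissipated=3.200
Op 2: GROUND 4: Q4=0; energy lost=1.600
Op 3: CLOSE 2-3: Q_total=24.00, C_total=8.00, V=3.00; Q2=9.00, Q3=15.00; dissipated=1.067
Op 4: CLOSE 2-4: Q_total=9.00, C_total=8.00, V=1.12; Q2=3.38, Q4=5.62; dissipated=8.438
Total dissipated: 14.304 μJ

Answer: 14.30 μJ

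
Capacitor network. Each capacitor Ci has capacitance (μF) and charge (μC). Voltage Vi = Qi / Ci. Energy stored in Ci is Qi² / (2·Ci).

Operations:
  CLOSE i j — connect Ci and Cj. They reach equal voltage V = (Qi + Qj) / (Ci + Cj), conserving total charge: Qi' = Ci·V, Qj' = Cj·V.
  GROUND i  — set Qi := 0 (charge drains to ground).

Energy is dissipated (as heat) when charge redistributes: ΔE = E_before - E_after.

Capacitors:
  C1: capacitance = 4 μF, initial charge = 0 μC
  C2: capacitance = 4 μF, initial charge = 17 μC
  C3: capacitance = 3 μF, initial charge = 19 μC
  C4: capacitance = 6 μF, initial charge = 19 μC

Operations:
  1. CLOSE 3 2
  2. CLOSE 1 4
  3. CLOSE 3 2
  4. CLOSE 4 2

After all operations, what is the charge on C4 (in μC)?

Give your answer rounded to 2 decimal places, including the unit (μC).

Initial: C1(4μF, Q=0μC, V=0.00V), C2(4μF, Q=17μC, V=4.25V), C3(3μF, Q=19μC, V=6.33V), C4(6μF, Q=19μC, V=3.17V)
Op 1: CLOSE 3-2: Q_total=36.00, C_total=7.00, V=5.14; Q3=15.43, Q2=20.57; dissipated=3.720
Op 2: CLOSE 1-4: Q_total=19.00, C_total=10.00, V=1.90; Q1=7.60, Q4=11.40; dissipated=12.033
Op 3: CLOSE 3-2: Q_total=36.00, C_total=7.00, V=5.14; Q3=15.43, Q2=20.57; dissipated=0.000
Op 4: CLOSE 4-2: Q_total=31.97, C_total=10.00, V=3.20; Q4=19.18, Q2=12.79; dissipated=12.619
Final charges: Q1=7.60, Q2=12.79, Q3=15.43, Q4=19.18

Answer: 19.18 μC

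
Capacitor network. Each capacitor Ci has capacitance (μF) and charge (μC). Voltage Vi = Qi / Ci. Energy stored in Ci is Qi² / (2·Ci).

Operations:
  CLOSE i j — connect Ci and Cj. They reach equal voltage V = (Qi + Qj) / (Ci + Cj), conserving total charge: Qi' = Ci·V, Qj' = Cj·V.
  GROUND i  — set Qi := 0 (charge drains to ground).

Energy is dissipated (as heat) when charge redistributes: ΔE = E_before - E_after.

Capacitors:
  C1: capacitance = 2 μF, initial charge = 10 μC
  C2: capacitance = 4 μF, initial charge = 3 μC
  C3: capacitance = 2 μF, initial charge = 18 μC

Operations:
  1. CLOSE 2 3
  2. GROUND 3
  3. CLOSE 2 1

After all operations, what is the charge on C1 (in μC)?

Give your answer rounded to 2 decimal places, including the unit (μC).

Answer: 8.00 μC

Derivation:
Initial: C1(2μF, Q=10μC, V=5.00V), C2(4μF, Q=3μC, V=0.75V), C3(2μF, Q=18μC, V=9.00V)
Op 1: CLOSE 2-3: Q_total=21.00, C_total=6.00, V=3.50; Q2=14.00, Q3=7.00; dissipated=45.375
Op 2: GROUND 3: Q3=0; energy lost=12.250
Op 3: CLOSE 2-1: Q_total=24.00, C_total=6.00, V=4.00; Q2=16.00, Q1=8.00; dissipated=1.500
Final charges: Q1=8.00, Q2=16.00, Q3=0.00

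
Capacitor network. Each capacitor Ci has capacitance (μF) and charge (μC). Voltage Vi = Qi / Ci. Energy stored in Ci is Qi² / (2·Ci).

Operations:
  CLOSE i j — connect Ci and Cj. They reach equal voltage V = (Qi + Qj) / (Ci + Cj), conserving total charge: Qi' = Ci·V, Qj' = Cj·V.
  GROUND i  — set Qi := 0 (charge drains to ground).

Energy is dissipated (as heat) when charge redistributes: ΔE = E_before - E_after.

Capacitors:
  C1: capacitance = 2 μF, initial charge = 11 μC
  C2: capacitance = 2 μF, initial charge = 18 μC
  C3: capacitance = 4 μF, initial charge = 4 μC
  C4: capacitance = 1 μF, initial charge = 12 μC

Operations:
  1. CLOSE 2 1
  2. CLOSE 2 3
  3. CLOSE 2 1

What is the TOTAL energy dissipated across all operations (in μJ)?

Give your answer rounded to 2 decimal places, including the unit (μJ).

Initial: C1(2μF, Q=11μC, V=5.50V), C2(2μF, Q=18μC, V=9.00V), C3(4μF, Q=4μC, V=1.00V), C4(1μF, Q=12μC, V=12.00V)
Op 1: CLOSE 2-1: Q_total=29.00, C_total=4.00, V=7.25; Q2=14.50, Q1=14.50; dissipated=6.125
Op 2: CLOSE 2-3: Q_total=18.50, C_total=6.00, V=3.08; Q2=6.17, Q3=12.33; dissipated=26.042
Op 3: CLOSE 2-1: Q_total=20.67, C_total=4.00, V=5.17; Q2=10.33, Q1=10.33; dissipated=8.681
Total dissipated: 40.847 μJ

Answer: 40.85 μJ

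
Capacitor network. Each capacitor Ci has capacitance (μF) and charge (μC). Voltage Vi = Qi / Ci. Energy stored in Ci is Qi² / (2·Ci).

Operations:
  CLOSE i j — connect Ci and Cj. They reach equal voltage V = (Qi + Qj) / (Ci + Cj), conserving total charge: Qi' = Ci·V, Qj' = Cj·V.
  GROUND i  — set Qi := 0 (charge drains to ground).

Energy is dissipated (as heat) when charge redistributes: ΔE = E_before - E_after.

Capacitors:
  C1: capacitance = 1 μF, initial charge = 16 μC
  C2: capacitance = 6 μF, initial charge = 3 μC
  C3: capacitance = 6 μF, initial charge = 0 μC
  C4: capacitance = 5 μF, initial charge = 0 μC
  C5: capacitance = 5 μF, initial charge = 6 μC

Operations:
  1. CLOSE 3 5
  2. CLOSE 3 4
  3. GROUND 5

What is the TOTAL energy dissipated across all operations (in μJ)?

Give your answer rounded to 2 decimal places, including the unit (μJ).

Initial: C1(1μF, Q=16μC, V=16.00V), C2(6μF, Q=3μC, V=0.50V), C3(6μF, Q=0μC, V=0.00V), C4(5μF, Q=0μC, V=0.00V), C5(5μF, Q=6μC, V=1.20V)
Op 1: CLOSE 3-5: Q_total=6.00, C_total=11.00, V=0.55; Q3=3.27, Q5=2.73; dissipated=1.964
Op 2: CLOSE 3-4: Q_total=3.27, C_total=11.00, V=0.30; Q3=1.79, Q4=1.49; dissipated=0.406
Op 3: GROUND 5: Q5=0; energy lost=0.744
Total dissipated: 3.113 μJ

Answer: 3.11 μJ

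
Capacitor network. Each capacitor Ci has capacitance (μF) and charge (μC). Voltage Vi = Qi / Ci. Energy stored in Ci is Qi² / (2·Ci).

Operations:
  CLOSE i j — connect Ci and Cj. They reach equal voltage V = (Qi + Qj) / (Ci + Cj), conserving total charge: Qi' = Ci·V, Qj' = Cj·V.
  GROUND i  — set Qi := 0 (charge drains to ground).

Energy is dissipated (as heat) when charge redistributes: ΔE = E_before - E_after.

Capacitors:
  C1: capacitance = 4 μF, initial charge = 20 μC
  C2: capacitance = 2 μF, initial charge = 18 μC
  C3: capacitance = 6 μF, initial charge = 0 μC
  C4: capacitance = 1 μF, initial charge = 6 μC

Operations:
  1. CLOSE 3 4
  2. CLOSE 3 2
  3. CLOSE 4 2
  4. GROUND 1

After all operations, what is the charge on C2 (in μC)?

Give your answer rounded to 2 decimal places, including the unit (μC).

Initial: C1(4μF, Q=20μC, V=5.00V), C2(2μF, Q=18μC, V=9.00V), C3(6μF, Q=0μC, V=0.00V), C4(1μF, Q=6μC, V=6.00V)
Op 1: CLOSE 3-4: Q_total=6.00, C_total=7.00, V=0.86; Q3=5.14, Q4=0.86; dissipated=15.429
Op 2: CLOSE 3-2: Q_total=23.14, C_total=8.00, V=2.89; Q3=17.36, Q2=5.79; dissipated=49.730
Op 3: CLOSE 4-2: Q_total=6.64, C_total=3.00, V=2.21; Q4=2.21, Q2=4.43; dissipated=1.381
Op 4: GROUND 1: Q1=0; energy lost=50.000
Final charges: Q1=0.00, Q2=4.43, Q3=17.36, Q4=2.21

Answer: 4.43 μC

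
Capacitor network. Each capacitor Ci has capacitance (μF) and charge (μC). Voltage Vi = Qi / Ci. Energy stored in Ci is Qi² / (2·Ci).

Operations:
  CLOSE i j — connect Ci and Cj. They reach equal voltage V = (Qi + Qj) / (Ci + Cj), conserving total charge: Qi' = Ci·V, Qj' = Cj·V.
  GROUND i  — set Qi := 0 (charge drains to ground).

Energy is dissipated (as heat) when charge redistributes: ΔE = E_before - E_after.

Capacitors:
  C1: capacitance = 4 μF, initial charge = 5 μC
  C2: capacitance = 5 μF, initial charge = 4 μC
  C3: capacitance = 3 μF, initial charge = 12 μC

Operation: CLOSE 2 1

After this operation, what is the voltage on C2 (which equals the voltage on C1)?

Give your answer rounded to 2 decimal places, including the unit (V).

Initial: C1(4μF, Q=5μC, V=1.25V), C2(5μF, Q=4μC, V=0.80V), C3(3μF, Q=12μC, V=4.00V)
Op 1: CLOSE 2-1: Q_total=9.00, C_total=9.00, V=1.00; Q2=5.00, Q1=4.00; dissipated=0.225

Answer: 1.00 V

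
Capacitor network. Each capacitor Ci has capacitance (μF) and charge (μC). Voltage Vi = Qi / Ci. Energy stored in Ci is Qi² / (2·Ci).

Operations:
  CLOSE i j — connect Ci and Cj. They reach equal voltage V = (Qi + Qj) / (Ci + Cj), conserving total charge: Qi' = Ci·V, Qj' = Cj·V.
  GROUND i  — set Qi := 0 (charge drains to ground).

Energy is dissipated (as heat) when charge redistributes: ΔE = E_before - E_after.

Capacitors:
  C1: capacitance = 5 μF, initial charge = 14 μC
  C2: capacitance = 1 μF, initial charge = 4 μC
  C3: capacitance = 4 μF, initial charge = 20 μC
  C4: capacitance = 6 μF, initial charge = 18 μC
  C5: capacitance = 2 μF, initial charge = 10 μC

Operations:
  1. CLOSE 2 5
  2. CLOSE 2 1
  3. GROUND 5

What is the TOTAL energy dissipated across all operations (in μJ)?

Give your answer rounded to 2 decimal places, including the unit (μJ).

Initial: C1(5μF, Q=14μC, V=2.80V), C2(1μF, Q=4μC, V=4.00V), C3(4μF, Q=20μC, V=5.00V), C4(6μF, Q=18μC, V=3.00V), C5(2μF, Q=10μC, V=5.00V)
Op 1: CLOSE 2-5: Q_total=14.00, C_total=3.00, V=4.67; Q2=4.67, Q5=9.33; dissipated=0.333
Op 2: CLOSE 2-1: Q_total=18.67, C_total=6.00, V=3.11; Q2=3.11, Q1=15.56; dissipated=1.452
Op 3: GROUND 5: Q5=0; energy lost=21.778
Total dissipated: 23.563 μJ

Answer: 23.56 μJ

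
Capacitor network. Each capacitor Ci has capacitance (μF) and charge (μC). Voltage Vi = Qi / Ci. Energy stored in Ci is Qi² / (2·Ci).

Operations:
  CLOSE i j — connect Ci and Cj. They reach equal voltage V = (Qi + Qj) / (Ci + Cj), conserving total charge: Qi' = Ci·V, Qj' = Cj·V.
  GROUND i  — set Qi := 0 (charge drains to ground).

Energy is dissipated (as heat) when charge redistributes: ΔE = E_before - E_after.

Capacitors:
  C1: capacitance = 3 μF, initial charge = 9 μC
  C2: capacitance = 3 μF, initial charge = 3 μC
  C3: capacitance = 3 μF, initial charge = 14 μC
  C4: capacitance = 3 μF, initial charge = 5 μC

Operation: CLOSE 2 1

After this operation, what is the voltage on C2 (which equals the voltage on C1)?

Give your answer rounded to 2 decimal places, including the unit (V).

Initial: C1(3μF, Q=9μC, V=3.00V), C2(3μF, Q=3μC, V=1.00V), C3(3μF, Q=14μC, V=4.67V), C4(3μF, Q=5μC, V=1.67V)
Op 1: CLOSE 2-1: Q_total=12.00, C_total=6.00, V=2.00; Q2=6.00, Q1=6.00; dissipated=3.000

Answer: 2.00 V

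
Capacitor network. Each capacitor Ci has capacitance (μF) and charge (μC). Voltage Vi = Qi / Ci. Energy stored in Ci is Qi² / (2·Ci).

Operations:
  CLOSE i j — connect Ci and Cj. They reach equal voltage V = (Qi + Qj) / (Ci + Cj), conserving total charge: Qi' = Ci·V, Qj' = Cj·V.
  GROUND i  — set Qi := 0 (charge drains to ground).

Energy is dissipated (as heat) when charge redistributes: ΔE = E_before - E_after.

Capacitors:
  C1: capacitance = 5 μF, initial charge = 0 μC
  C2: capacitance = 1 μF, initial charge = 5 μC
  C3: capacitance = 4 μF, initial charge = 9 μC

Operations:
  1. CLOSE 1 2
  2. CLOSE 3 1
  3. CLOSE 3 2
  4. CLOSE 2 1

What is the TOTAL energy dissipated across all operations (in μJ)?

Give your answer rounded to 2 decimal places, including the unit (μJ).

Answer: 12.81 μJ

Derivation:
Initial: C1(5μF, Q=0μC, V=0.00V), C2(1μF, Q=5μC, V=5.00V), C3(4μF, Q=9μC, V=2.25V)
Op 1: CLOSE 1-2: Q_total=5.00, C_total=6.00, V=0.83; Q1=4.17, Q2=0.83; dissipated=10.417
Op 2: CLOSE 3-1: Q_total=13.17, C_total=9.00, V=1.46; Q3=5.85, Q1=7.31; dissipated=2.230
Op 3: CLOSE 3-2: Q_total=6.69, C_total=5.00, V=1.34; Q3=5.35, Q2=1.34; dissipated=0.159
Op 4: CLOSE 2-1: Q_total=8.65, C_total=6.00, V=1.44; Q2=1.44, Q1=7.21; dissipated=0.007
Total dissipated: 12.812 μJ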